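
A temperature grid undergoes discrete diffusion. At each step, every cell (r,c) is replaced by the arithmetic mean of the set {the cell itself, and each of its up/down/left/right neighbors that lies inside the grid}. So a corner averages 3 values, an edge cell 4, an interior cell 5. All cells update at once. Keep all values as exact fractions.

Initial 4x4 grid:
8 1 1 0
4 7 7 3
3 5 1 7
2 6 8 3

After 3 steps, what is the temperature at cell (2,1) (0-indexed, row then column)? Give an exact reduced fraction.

Step 1: cell (2,1) = 22/5
Step 2: cell (2,1) = 471/100
Step 3: cell (2,1) = 26809/6000
Full grid after step 3:
  4729/1080 2891/720 12211/3600 6293/2160
  203/45 2621/600 4603/1200 26657/7200
  3971/900 26809/6000 4677/1000 3417/800
  9259/2160 33553/7200 11291/2400 1781/360

Answer: 26809/6000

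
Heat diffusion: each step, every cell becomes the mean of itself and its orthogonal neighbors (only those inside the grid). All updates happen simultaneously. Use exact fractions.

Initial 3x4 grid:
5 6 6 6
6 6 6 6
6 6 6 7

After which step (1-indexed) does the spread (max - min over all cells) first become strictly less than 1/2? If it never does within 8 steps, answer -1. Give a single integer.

Step 1: max=19/3, min=17/3, spread=2/3
Step 2: max=113/18, min=103/18, spread=5/9
Step 3: max=1337/216, min=1255/216, spread=41/108
  -> spread < 1/2 first at step 3
Step 4: max=159737/25920, min=151303/25920, spread=4217/12960
Step 5: max=1904657/311040, min=1827823/311040, spread=38417/155520
Step 6: max=113877871/18662400, min=110070929/18662400, spread=1903471/9331200
Step 7: max=1361731417/223948800, min=1325654183/223948800, spread=18038617/111974400
Step 8: max=81505546523/13436928000, min=79737589477/13436928000, spread=883978523/6718464000

Answer: 3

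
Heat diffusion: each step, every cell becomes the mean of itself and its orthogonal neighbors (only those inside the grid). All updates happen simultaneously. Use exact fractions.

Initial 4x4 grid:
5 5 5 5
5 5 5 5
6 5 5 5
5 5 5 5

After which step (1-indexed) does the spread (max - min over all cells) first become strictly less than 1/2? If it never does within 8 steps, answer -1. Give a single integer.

Step 1: max=16/3, min=5, spread=1/3
  -> spread < 1/2 first at step 1
Step 2: max=631/120, min=5, spread=31/120
Step 3: max=5611/1080, min=5, spread=211/1080
Step 4: max=556843/108000, min=5, spread=16843/108000
Step 5: max=4998643/972000, min=45079/9000, spread=130111/972000
Step 6: max=149442367/29160000, min=2707159/540000, spread=3255781/29160000
Step 7: max=4474353691/874800000, min=2711107/540000, spread=82360351/874800000
Step 8: max=133971316891/26244000000, min=488506441/97200000, spread=2074577821/26244000000

Answer: 1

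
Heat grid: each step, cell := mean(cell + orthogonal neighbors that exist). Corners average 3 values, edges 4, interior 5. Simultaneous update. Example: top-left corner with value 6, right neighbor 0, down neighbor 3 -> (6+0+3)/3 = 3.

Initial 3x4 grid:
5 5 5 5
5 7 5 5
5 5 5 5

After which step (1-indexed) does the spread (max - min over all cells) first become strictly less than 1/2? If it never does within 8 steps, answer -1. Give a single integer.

Step 1: max=11/2, min=5, spread=1/2
Step 2: max=273/50, min=5, spread=23/50
  -> spread < 1/2 first at step 2
Step 3: max=12811/2400, min=1013/200, spread=131/480
Step 4: max=114551/21600, min=18391/3600, spread=841/4320
Step 5: max=45742051/8640000, min=3693373/720000, spread=56863/345600
Step 6: max=410334341/77760000, min=33389543/6480000, spread=386393/3110400
Step 7: max=163913723131/31104000000, min=13380358813/2592000000, spread=26795339/248832000
Step 8: max=9815015714129/1866240000000, min=804686149667/155520000000, spread=254051069/2985984000

Answer: 2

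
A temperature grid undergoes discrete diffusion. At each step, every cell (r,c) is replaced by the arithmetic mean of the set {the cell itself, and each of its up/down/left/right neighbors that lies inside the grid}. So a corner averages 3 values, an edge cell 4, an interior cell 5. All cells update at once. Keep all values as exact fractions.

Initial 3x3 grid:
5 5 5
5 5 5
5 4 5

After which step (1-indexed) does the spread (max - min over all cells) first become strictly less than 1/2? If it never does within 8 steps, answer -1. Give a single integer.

Answer: 1

Derivation:
Step 1: max=5, min=14/3, spread=1/3
  -> spread < 1/2 first at step 1
Step 2: max=5, min=1133/240, spread=67/240
Step 3: max=993/200, min=10363/2160, spread=1807/10800
Step 4: max=26639/5400, min=4162037/864000, spread=33401/288000
Step 5: max=2656609/540000, min=37650067/7776000, spread=3025513/38880000
Step 6: max=141244051/28800000, min=15087073133/3110400000, spread=53531/995328
Step 7: max=38088883949/7776000000, min=907087074151/186624000000, spread=450953/11943936
Step 8: max=4564591389481/933120000000, min=54478296439397/11197440000000, spread=3799043/143327232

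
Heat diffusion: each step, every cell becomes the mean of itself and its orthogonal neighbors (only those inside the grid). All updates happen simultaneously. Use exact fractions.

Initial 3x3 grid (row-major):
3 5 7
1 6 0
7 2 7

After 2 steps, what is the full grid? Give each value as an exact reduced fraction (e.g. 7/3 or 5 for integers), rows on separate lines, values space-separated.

Answer: 25/6 301/80 19/4
803/240 114/25 37/10
157/36 439/120 9/2

Derivation:
After step 1:
  3 21/4 4
  17/4 14/5 5
  10/3 11/2 3
After step 2:
  25/6 301/80 19/4
  803/240 114/25 37/10
  157/36 439/120 9/2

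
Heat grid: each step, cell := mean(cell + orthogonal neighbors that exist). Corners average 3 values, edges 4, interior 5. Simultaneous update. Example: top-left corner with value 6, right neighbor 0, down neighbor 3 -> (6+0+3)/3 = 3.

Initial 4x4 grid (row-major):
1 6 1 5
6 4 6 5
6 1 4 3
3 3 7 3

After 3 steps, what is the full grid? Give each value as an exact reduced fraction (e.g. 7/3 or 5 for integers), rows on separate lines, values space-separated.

Answer: 8831/2160 7043/1800 7477/1800 437/108
28817/7200 24821/6000 1507/375 7657/1800
9643/2400 1963/500 4963/1200 7367/1800
349/90 9433/2400 28763/7200 8957/2160

Derivation:
After step 1:
  13/3 3 9/2 11/3
  17/4 23/5 4 19/4
  4 18/5 21/5 15/4
  4 7/2 17/4 13/3
After step 2:
  139/36 493/120 91/24 155/36
  1031/240 389/100 441/100 97/24
  317/80 199/50 99/25 511/120
  23/6 307/80 977/240 37/9
After step 3:
  8831/2160 7043/1800 7477/1800 437/108
  28817/7200 24821/6000 1507/375 7657/1800
  9643/2400 1963/500 4963/1200 7367/1800
  349/90 9433/2400 28763/7200 8957/2160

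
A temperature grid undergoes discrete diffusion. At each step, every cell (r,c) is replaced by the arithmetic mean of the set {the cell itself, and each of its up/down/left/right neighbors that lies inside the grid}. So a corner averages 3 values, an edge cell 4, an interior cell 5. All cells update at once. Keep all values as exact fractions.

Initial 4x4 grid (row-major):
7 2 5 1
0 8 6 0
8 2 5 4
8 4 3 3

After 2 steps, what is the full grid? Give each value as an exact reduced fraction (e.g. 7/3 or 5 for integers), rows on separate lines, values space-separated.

After step 1:
  3 11/2 7/2 2
  23/4 18/5 24/5 11/4
  9/2 27/5 4 3
  20/3 17/4 15/4 10/3
After step 2:
  19/4 39/10 79/20 11/4
  337/80 501/100 373/100 251/80
  1339/240 87/20 419/100 157/48
  185/36 301/60 23/6 121/36

Answer: 19/4 39/10 79/20 11/4
337/80 501/100 373/100 251/80
1339/240 87/20 419/100 157/48
185/36 301/60 23/6 121/36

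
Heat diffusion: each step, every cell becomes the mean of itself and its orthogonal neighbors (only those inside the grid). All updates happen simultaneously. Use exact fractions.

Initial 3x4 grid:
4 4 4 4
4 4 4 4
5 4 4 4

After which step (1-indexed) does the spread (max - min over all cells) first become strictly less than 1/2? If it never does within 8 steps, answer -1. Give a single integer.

Answer: 1

Derivation:
Step 1: max=13/3, min=4, spread=1/3
  -> spread < 1/2 first at step 1
Step 2: max=77/18, min=4, spread=5/18
Step 3: max=905/216, min=4, spread=41/216
Step 4: max=107897/25920, min=4, spread=4217/25920
Step 5: max=6429949/1555200, min=28879/7200, spread=38417/311040
Step 6: max=384448211/93312000, min=578597/144000, spread=1903471/18662400
Step 7: max=22995869089/5598720000, min=17395759/4320000, spread=18038617/223948800
Step 8: max=1376960982851/335923200000, min=1568126759/388800000, spread=883978523/13436928000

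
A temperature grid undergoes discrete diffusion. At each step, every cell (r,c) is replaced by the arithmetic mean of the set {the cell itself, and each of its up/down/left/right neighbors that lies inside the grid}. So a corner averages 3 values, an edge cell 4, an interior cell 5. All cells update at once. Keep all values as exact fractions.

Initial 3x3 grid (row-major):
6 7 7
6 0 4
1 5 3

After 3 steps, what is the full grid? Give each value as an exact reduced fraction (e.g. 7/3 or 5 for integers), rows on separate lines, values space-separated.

After step 1:
  19/3 5 6
  13/4 22/5 7/2
  4 9/4 4
After step 2:
  175/36 163/30 29/6
  1079/240 92/25 179/40
  19/6 293/80 13/4
After step 3:
  10649/2160 16927/3600 1769/360
  58333/14400 1631/375 9743/2400
  151/40 16511/4800 911/240

Answer: 10649/2160 16927/3600 1769/360
58333/14400 1631/375 9743/2400
151/40 16511/4800 911/240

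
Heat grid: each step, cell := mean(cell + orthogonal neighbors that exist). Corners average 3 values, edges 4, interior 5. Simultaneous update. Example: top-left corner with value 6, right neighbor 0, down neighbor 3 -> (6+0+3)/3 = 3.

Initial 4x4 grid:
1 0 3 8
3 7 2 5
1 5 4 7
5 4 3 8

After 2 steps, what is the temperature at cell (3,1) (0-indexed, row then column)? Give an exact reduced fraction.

Answer: 62/15

Derivation:
Step 1: cell (3,1) = 17/4
Step 2: cell (3,1) = 62/15
Full grid after step 2:
  85/36 161/60 233/60 169/36
  337/120 351/100 411/100 631/120
  421/120 391/100 467/100 217/40
  133/36 62/15 24/5 67/12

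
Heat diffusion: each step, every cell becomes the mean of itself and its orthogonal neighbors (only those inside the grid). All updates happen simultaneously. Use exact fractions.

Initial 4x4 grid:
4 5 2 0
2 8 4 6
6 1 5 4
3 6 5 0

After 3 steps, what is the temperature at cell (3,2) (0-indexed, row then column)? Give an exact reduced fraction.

Step 1: cell (3,2) = 4
Step 2: cell (3,2) = 291/80
Step 3: cell (3,2) = 1927/480
Full grid after step 3:
  877/216 15161/3600 12929/3600 1511/432
  3989/900 2431/600 4913/1200 25243/7200
  49/12 8851/2000 963/250 607/160
  3109/720 1919/480 1927/480 161/45

Answer: 1927/480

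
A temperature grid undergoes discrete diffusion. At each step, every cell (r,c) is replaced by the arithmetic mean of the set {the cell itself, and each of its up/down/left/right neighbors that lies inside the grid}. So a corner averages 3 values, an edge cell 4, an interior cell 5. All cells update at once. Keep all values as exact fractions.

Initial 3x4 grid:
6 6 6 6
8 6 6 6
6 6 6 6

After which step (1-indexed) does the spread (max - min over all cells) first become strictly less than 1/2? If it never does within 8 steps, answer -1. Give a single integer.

Answer: 3

Derivation:
Step 1: max=20/3, min=6, spread=2/3
Step 2: max=787/120, min=6, spread=67/120
Step 3: max=6917/1080, min=6, spread=437/1080
  -> spread < 1/2 first at step 3
Step 4: max=2749531/432000, min=3009/500, spread=29951/86400
Step 5: max=24543821/3888000, min=20408/3375, spread=206761/777600
Step 6: max=9787395571/1555200000, min=16365671/2700000, spread=14430763/62208000
Step 7: max=584979741689/93312000000, min=1313652727/216000000, spread=139854109/746496000
Step 8: max=35014791890251/5598720000000, min=118491228977/19440000000, spread=7114543559/44789760000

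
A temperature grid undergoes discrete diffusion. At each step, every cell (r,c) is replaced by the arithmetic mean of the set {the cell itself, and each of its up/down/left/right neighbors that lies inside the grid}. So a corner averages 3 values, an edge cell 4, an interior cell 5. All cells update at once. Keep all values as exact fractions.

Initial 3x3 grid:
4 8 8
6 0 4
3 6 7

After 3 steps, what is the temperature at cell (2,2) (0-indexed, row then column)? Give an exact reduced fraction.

Step 1: cell (2,2) = 17/3
Step 2: cell (2,2) = 173/36
Step 3: cell (2,2) = 10903/2160
Full grid after step 3:
  3631/720 18179/3600 11923/2160
  21547/4800 7523/1500 72391/14400
  1097/240 1019/225 10903/2160

Answer: 10903/2160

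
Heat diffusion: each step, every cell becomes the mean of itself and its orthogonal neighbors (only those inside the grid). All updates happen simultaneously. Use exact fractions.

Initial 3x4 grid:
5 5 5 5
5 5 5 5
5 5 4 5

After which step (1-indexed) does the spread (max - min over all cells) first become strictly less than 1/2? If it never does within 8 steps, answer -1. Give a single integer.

Step 1: max=5, min=14/3, spread=1/3
  -> spread < 1/2 first at step 1
Step 2: max=5, min=569/120, spread=31/120
Step 3: max=5, min=5189/1080, spread=211/1080
Step 4: max=8953/1800, min=523103/108000, spread=14077/108000
Step 5: max=536317/108000, min=4719593/972000, spread=5363/48600
Step 6: max=297131/60000, min=142059191/29160000, spread=93859/1166400
Step 7: max=480663533/97200000, min=8537725519/1749600000, spread=4568723/69984000
Step 8: max=14398381111/2916000000, min=513099564371/104976000000, spread=8387449/167961600

Answer: 1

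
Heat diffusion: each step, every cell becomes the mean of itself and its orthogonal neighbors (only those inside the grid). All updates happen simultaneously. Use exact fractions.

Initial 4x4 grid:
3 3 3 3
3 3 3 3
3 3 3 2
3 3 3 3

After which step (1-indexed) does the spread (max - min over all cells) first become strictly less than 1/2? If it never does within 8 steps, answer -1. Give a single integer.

Answer: 1

Derivation:
Step 1: max=3, min=8/3, spread=1/3
  -> spread < 1/2 first at step 1
Step 2: max=3, min=329/120, spread=31/120
Step 3: max=3, min=3029/1080, spread=211/1080
Step 4: max=3, min=307157/108000, spread=16843/108000
Step 5: max=26921/9000, min=2777357/972000, spread=130111/972000
Step 6: max=1612841/540000, min=83837633/29160000, spread=3255781/29160000
Step 7: max=1608893/540000, min=2524046309/874800000, spread=82360351/874800000
Step 8: max=289093559/97200000, min=75980683109/26244000000, spread=2074577821/26244000000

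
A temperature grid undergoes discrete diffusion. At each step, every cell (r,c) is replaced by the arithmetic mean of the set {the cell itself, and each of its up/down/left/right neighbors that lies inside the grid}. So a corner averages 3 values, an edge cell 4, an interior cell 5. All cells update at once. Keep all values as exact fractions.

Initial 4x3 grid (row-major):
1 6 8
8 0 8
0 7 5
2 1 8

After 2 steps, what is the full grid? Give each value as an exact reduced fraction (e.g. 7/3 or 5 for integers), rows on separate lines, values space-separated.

After step 1:
  5 15/4 22/3
  9/4 29/5 21/4
  17/4 13/5 7
  1 9/2 14/3
After step 2:
  11/3 1313/240 49/9
  173/40 393/100 1523/240
  101/40 483/100 1171/240
  13/4 383/120 97/18

Answer: 11/3 1313/240 49/9
173/40 393/100 1523/240
101/40 483/100 1171/240
13/4 383/120 97/18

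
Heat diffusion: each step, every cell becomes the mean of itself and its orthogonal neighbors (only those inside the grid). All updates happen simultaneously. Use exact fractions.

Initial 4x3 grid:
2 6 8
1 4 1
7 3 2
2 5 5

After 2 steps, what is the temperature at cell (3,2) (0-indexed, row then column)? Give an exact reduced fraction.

Step 1: cell (3,2) = 4
Step 2: cell (3,2) = 7/2
Full grid after step 2:
  23/6 4 55/12
  51/16 389/100 29/8
  937/240 339/100 147/40
  35/9 997/240 7/2

Answer: 7/2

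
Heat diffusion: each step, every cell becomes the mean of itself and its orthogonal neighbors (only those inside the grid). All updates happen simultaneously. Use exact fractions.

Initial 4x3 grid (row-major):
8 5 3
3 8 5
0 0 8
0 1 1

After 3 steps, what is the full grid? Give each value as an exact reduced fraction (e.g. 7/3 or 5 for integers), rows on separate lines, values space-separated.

After step 1:
  16/3 6 13/3
  19/4 21/5 6
  3/4 17/5 7/2
  1/3 1/2 10/3
After step 2:
  193/36 149/30 49/9
  451/120 487/100 541/120
  277/120 247/100 487/120
  19/36 227/120 22/9
After step 3:
  5071/1080 9289/1800 5371/1080
  3667/900 1543/375 16993/3600
  4079/1800 9359/3000 12133/3600
  851/540 13201/7200 1511/540

Answer: 5071/1080 9289/1800 5371/1080
3667/900 1543/375 16993/3600
4079/1800 9359/3000 12133/3600
851/540 13201/7200 1511/540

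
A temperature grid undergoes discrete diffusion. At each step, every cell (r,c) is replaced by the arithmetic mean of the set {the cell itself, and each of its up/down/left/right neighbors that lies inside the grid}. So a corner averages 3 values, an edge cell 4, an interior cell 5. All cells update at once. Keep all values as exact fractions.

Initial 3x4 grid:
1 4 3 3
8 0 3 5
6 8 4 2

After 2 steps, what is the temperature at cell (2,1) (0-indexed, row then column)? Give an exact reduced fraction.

Answer: 1241/240

Derivation:
Step 1: cell (2,1) = 9/2
Step 2: cell (2,1) = 1241/240
Full grid after step 2:
  121/36 851/240 143/48 61/18
  1201/240 357/100 367/100 163/48
  187/36 1241/240 185/48 67/18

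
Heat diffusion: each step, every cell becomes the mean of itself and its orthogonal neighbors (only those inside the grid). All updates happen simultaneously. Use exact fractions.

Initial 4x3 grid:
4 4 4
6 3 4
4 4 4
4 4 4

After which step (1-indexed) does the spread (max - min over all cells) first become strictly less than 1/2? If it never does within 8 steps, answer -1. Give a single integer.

Step 1: max=14/3, min=15/4, spread=11/12
Step 2: max=1057/240, min=23/6, spread=137/240
Step 3: max=4601/1080, min=1879/480, spread=1493/4320
  -> spread < 1/2 first at step 3
Step 4: max=181007/43200, min=19031/4800, spread=152/675
Step 5: max=6455243/1555200, min=86293/21600, spread=242147/1555200
Step 6: max=160274417/38880000, min=8668409/2160000, spread=848611/7776000
Step 7: max=23001809207/5598720000, min=208689469/51840000, spread=92669311/1119744000
Step 8: max=1375661942053/335923200000, min=37670304673/9331200000, spread=781238953/13436928000

Answer: 3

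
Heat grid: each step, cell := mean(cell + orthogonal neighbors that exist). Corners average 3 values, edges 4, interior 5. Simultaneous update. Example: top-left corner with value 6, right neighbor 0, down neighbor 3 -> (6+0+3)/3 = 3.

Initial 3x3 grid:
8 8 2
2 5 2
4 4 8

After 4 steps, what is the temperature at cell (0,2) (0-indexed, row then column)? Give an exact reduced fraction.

Answer: 1427/300

Derivation:
Step 1: cell (0,2) = 4
Step 2: cell (0,2) = 14/3
Step 3: cell (0,2) = 209/45
Step 4: cell (0,2) = 1427/300
Full grid after step 4:
  106969/21600 1387471/288000 1427/300
  4087913/864000 35497/7500 3960163/864000
  9376/2025 1304221/288000 295357/64800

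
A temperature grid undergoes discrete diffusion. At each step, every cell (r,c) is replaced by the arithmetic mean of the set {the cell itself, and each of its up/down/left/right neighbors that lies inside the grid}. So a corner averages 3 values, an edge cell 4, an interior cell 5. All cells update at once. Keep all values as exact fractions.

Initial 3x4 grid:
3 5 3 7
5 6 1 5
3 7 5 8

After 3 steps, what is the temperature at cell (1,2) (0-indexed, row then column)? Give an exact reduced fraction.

Answer: 2367/500

Derivation:
Step 1: cell (1,2) = 4
Step 2: cell (1,2) = 233/50
Step 3: cell (1,2) = 2367/500
Full grid after step 3:
  4759/1080 31403/7200 10841/2400 113/24
  65581/14400 1739/375 2367/500 7989/1600
  3481/720 5863/1200 509/100 251/48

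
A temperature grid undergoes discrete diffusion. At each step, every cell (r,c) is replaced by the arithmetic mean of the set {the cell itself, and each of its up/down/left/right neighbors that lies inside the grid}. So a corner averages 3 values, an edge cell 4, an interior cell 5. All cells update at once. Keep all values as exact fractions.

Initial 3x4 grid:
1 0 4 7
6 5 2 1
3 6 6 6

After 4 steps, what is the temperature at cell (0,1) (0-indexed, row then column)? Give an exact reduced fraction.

Step 1: cell (0,1) = 5/2
Step 2: cell (0,1) = 713/240
Step 3: cell (0,1) = 23219/7200
Step 4: cell (0,1) = 740693/216000
Full grid after step 4:
  437743/129600 740693/216000 257491/72000 80743/21600
  3251477/864000 1369873/360000 706199/180000 859343/216000
  59677/14400 25363/6000 114481/27000 137377/32400

Answer: 740693/216000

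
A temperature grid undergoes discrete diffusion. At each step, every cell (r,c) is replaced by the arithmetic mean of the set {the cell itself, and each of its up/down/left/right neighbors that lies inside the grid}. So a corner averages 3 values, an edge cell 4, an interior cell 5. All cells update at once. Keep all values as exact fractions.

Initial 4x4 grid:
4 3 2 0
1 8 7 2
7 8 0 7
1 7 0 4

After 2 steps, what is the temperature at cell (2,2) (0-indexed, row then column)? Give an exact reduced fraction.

Step 1: cell (2,2) = 22/5
Step 2: cell (2,2) = 101/25
Full grid after step 2:
  143/36 919/240 743/240 25/9
  1039/240 489/100 103/25 743/240
  81/16 481/100 101/25 919/240
  53/12 71/16 889/240 29/9

Answer: 101/25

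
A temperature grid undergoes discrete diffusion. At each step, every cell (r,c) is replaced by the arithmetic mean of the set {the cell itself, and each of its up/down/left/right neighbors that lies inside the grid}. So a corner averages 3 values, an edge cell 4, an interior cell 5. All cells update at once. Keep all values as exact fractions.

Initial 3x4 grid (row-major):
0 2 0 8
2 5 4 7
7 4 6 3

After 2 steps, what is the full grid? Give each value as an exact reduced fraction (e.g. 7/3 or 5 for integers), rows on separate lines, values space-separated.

After step 1:
  4/3 7/4 7/2 5
  7/2 17/5 22/5 11/2
  13/3 11/2 17/4 16/3
After step 2:
  79/36 599/240 293/80 14/3
  377/120 371/100 421/100 607/120
  40/9 1049/240 1169/240 181/36

Answer: 79/36 599/240 293/80 14/3
377/120 371/100 421/100 607/120
40/9 1049/240 1169/240 181/36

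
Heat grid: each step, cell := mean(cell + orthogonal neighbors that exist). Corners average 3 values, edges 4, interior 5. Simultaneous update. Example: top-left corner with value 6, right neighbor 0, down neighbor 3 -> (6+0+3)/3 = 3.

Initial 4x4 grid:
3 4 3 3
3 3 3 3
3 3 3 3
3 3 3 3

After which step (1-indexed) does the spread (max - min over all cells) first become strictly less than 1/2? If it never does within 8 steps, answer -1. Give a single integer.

Step 1: max=10/3, min=3, spread=1/3
  -> spread < 1/2 first at step 1
Step 2: max=391/120, min=3, spread=31/120
Step 3: max=3451/1080, min=3, spread=211/1080
Step 4: max=340843/108000, min=3, spread=16843/108000
Step 5: max=3054643/972000, min=27079/9000, spread=130111/972000
Step 6: max=91122367/29160000, min=1627159/540000, spread=3255781/29160000
Step 7: max=2724753691/874800000, min=1631107/540000, spread=82360351/874800000
Step 8: max=81483316891/26244000000, min=294106441/97200000, spread=2074577821/26244000000

Answer: 1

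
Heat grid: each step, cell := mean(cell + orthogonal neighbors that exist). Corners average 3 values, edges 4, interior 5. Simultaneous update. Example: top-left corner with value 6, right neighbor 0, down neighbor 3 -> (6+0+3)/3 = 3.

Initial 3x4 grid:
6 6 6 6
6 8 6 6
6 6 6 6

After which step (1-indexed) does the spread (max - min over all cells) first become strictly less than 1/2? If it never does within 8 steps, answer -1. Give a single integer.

Answer: 2

Derivation:
Step 1: max=13/2, min=6, spread=1/2
Step 2: max=323/50, min=6, spread=23/50
  -> spread < 1/2 first at step 2
Step 3: max=15211/2400, min=1213/200, spread=131/480
Step 4: max=136151/21600, min=21991/3600, spread=841/4320
Step 5: max=54382051/8640000, min=4413373/720000, spread=56863/345600
Step 6: max=488094341/77760000, min=39869543/6480000, spread=386393/3110400
Step 7: max=195017723131/31104000000, min=15972358813/2592000000, spread=26795339/248832000
Step 8: max=11681255714129/1866240000000, min=960206149667/155520000000, spread=254051069/2985984000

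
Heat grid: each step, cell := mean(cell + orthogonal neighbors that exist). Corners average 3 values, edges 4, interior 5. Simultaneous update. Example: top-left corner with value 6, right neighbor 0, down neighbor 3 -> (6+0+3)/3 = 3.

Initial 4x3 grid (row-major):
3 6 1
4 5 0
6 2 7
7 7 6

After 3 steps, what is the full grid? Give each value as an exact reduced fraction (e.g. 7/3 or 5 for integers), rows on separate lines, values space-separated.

Answer: 2141/540 53351/14400 7019/2160
32093/7200 5851/1500 13609/3600
35593/7200 29729/6000 8017/1800
12259/2160 38813/7200 5807/1080

Derivation:
After step 1:
  13/3 15/4 7/3
  9/2 17/5 13/4
  19/4 27/5 15/4
  20/3 11/2 20/3
After step 2:
  151/36 829/240 28/9
  1019/240 203/50 191/60
  1279/240 114/25 143/30
  203/36 727/120 191/36
After step 3:
  2141/540 53351/14400 7019/2160
  32093/7200 5851/1500 13609/3600
  35593/7200 29729/6000 8017/1800
  12259/2160 38813/7200 5807/1080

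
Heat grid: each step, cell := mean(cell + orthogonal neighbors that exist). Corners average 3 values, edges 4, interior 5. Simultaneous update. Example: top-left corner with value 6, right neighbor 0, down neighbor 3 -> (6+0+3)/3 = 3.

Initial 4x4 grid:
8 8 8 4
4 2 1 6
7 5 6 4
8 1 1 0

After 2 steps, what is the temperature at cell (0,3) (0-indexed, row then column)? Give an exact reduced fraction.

Step 1: cell (0,3) = 6
Step 2: cell (0,3) = 5
Full grid after step 2:
  221/36 269/48 447/80 5
  263/48 491/100 21/5 367/80
  1247/240 427/100 91/25 769/240
  181/36 917/240 649/240 23/9

Answer: 5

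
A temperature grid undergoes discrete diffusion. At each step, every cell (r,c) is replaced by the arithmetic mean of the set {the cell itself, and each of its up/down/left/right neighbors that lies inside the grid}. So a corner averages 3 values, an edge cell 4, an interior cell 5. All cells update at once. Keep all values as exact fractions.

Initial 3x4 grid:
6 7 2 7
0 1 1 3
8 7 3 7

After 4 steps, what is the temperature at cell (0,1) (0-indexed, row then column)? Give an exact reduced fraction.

Answer: 840659/216000

Derivation:
Step 1: cell (0,1) = 4
Step 2: cell (0,1) = 947/240
Step 3: cell (0,1) = 27137/7200
Step 4: cell (0,1) = 840659/216000
Full grid after step 4:
  510559/129600 840659/216000 272713/72000 10553/2700
  3517001/864000 1402519/360000 705047/180000 1680373/432000
  178853/43200 295303/72000 856889/216000 65543/16200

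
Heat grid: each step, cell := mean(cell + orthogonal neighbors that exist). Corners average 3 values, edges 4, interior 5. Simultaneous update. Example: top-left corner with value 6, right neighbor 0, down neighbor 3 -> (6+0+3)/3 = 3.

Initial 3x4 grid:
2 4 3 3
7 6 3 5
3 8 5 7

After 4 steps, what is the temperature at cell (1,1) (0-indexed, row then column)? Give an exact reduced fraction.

Answer: 21497/4500

Derivation:
Step 1: cell (1,1) = 28/5
Step 2: cell (1,1) = 19/4
Step 3: cell (1,1) = 5881/1200
Step 4: cell (1,1) = 21497/4500
Full grid after step 4:
  58729/12960 95987/21600 18389/4320 55133/12960
  424313/86400 21497/4500 5288/1125 79147/17280
  1241/240 74983/14400 43693/8640 2014/405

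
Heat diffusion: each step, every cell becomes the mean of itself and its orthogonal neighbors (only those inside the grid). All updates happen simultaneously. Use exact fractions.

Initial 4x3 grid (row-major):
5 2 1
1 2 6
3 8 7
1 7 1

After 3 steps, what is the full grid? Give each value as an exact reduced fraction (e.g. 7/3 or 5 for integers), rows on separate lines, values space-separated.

After step 1:
  8/3 5/2 3
  11/4 19/5 4
  13/4 27/5 11/2
  11/3 17/4 5
After step 2:
  95/36 359/120 19/6
  187/60 369/100 163/40
  113/30 111/25 199/40
  67/18 1099/240 59/12
After step 3:
  3149/1080 22477/7200 307/90
  11891/3600 2747/750 1193/300
  13541/3600 25741/6000 2761/600
  8689/2160 63569/14400 3473/720

Answer: 3149/1080 22477/7200 307/90
11891/3600 2747/750 1193/300
13541/3600 25741/6000 2761/600
8689/2160 63569/14400 3473/720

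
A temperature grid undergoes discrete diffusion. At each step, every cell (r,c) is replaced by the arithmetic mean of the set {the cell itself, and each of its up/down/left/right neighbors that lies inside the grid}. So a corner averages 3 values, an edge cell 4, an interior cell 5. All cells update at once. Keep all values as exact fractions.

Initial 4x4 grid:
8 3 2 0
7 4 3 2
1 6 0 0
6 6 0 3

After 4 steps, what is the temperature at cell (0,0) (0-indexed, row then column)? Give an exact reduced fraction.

Step 1: cell (0,0) = 6
Step 2: cell (0,0) = 61/12
Step 3: cell (0,0) = 3467/720
Step 4: cell (0,0) = 96209/21600
Full grid after step 4:
  96209/21600 274657/72000 586067/216000 132821/64800
  160781/36000 74077/20000 472379/180000 102833/54000
  458227/108000 649847/180000 150607/60000 33629/18000
  266873/64800 748469/216000 183671/72000 13891/7200

Answer: 96209/21600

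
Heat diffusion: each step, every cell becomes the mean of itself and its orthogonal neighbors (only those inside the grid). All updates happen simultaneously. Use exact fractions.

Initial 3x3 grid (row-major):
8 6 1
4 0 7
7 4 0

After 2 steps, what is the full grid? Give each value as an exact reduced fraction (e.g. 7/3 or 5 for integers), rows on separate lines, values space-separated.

After step 1:
  6 15/4 14/3
  19/4 21/5 2
  5 11/4 11/3
After step 2:
  29/6 1117/240 125/36
  399/80 349/100 109/30
  25/6 937/240 101/36

Answer: 29/6 1117/240 125/36
399/80 349/100 109/30
25/6 937/240 101/36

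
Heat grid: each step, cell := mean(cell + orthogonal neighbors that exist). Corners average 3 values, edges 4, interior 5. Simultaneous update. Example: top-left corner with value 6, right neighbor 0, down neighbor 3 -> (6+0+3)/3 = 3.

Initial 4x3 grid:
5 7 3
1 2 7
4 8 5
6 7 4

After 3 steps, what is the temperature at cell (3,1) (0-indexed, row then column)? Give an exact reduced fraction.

Answer: 26963/4800

Derivation:
Step 1: cell (3,1) = 25/4
Step 2: cell (3,1) = 449/80
Step 3: cell (3,1) = 26963/4800
Full grid after step 3:
  233/54 21283/4800 1063/216
  30827/7200 9637/2000 35077/7200
  35857/7200 10097/2000 39107/7200
  712/135 26963/4800 6001/1080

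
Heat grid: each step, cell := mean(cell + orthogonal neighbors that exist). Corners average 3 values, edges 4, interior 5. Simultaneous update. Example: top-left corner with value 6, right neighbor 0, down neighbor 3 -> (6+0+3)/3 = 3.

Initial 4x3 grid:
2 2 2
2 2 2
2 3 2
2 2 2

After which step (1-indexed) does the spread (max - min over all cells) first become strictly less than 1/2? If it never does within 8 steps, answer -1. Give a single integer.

Step 1: max=9/4, min=2, spread=1/4
  -> spread < 1/2 first at step 1
Step 2: max=223/100, min=2, spread=23/100
Step 3: max=10411/4800, min=813/400, spread=131/960
Step 4: max=92951/43200, min=14791/7200, spread=841/8640
Step 5: max=37102051/17280000, min=2973373/1440000, spread=56863/691200
Step 6: max=332574341/155520000, min=26909543/12960000, spread=386393/6220800
Step 7: max=132809723131/62208000000, min=10788358813/5184000000, spread=26795339/497664000
Step 8: max=7948775714129/3732480000000, min=649166149667/311040000000, spread=254051069/5971968000

Answer: 1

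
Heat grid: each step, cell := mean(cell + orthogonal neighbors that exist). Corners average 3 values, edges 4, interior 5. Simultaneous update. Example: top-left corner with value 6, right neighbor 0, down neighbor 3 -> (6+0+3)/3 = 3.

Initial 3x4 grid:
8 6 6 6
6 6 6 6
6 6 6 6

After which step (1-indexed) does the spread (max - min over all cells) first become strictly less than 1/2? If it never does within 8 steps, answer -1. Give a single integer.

Step 1: max=20/3, min=6, spread=2/3
Step 2: max=59/9, min=6, spread=5/9
Step 3: max=689/108, min=6, spread=41/108
  -> spread < 1/2 first at step 3
Step 4: max=81977/12960, min=6, spread=4217/12960
Step 5: max=4874749/777600, min=21679/3600, spread=38417/155520
Step 6: max=291136211/46656000, min=434597/72000, spread=1903471/9331200
Step 7: max=17397149089/2799360000, min=13075759/2160000, spread=18038617/111974400
Step 8: max=1041037782851/167961600000, min=1179326759/194400000, spread=883978523/6718464000

Answer: 3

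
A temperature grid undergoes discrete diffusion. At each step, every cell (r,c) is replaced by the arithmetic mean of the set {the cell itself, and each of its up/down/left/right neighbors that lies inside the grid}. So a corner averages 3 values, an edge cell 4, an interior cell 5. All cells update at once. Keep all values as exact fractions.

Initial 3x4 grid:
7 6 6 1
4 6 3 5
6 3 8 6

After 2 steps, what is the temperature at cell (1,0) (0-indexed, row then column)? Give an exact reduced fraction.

Step 1: cell (1,0) = 23/4
Step 2: cell (1,0) = 403/80
Full grid after step 2:
  53/9 1219/240 397/80 47/12
  403/80 111/20 91/20 1181/240
  95/18 1169/240 1361/240 181/36

Answer: 403/80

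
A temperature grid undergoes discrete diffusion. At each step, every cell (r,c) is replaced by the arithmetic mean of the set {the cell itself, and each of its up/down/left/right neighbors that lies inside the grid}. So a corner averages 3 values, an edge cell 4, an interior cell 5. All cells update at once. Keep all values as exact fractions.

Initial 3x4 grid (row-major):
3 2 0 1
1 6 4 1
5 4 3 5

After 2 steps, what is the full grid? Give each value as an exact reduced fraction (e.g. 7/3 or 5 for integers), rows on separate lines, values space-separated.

After step 1:
  2 11/4 7/4 2/3
  15/4 17/5 14/5 11/4
  10/3 9/2 4 3
After step 2:
  17/6 99/40 239/120 31/18
  749/240 86/25 147/50 553/240
  139/36 457/120 143/40 13/4

Answer: 17/6 99/40 239/120 31/18
749/240 86/25 147/50 553/240
139/36 457/120 143/40 13/4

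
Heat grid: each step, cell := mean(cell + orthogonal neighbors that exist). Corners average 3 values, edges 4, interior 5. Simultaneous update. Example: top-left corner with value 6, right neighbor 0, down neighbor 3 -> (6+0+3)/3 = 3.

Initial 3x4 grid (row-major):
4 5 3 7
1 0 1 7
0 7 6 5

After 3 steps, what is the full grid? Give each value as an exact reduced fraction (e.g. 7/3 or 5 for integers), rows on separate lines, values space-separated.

After step 1:
  10/3 3 4 17/3
  5/4 14/5 17/5 5
  8/3 13/4 19/4 6
After step 2:
  91/36 197/60 241/60 44/9
  201/80 137/50 399/100 301/60
  43/18 101/30 87/20 21/4
After step 3:
  5993/2160 11311/3600 14561/3600 1253/270
  12203/4800 6357/2000 3017/750 17231/3600
  5953/2160 11561/3600 5087/1200 877/180

Answer: 5993/2160 11311/3600 14561/3600 1253/270
12203/4800 6357/2000 3017/750 17231/3600
5953/2160 11561/3600 5087/1200 877/180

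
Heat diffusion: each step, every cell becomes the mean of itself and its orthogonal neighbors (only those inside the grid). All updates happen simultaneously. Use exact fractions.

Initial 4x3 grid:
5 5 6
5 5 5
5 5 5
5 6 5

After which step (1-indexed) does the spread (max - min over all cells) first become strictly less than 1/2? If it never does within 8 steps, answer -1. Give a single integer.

Step 1: max=16/3, min=5, spread=1/3
  -> spread < 1/2 first at step 1
Step 2: max=1267/240, min=5, spread=67/240
Step 3: max=5641/1080, min=731/144, spread=317/2160
Step 4: max=4489051/864000, min=61123/12000, spread=17639/172800
Step 5: max=40356641/7776000, min=13250087/2592000, spread=30319/388800
Step 6: max=2415752959/466560000, min=797026853/155520000, spread=61681/1166400
Step 7: max=144847826981/27993600000, min=590878567/115200000, spread=1580419/34992000
Step 8: max=8681486194879/1679616000000, min=2875008014293/559872000000, spread=7057769/209952000

Answer: 1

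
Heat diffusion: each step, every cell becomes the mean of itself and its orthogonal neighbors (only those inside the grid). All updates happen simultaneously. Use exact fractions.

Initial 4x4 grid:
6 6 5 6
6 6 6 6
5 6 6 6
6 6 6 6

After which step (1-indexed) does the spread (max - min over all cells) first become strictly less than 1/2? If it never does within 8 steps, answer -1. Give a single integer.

Answer: 1

Derivation:
Step 1: max=6, min=17/3, spread=1/3
  -> spread < 1/2 first at step 1
Step 2: max=6, min=689/120, spread=31/120
Step 3: max=6, min=6269/1080, spread=211/1080
Step 4: max=1342/225, min=125857/21600, spread=119/864
Step 5: max=20092/3375, min=700483/120000, spread=125093/1080000
Step 6: max=534029/90000, min=28377551/4860000, spread=92003/972000
Step 7: max=3598897/607500, min=170429143/29160000, spread=2317913/29160000
Step 8: max=4311040643/729000000, min=25573421243/4374000000, spread=58564523/874800000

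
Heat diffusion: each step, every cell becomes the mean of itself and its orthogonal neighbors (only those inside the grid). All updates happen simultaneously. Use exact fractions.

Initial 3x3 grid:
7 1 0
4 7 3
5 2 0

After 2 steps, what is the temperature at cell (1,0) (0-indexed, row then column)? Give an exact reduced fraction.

Step 1: cell (1,0) = 23/4
Step 2: cell (1,0) = 1009/240
Full grid after step 2:
  9/2 749/240 91/36
  1009/240 189/50 89/40
  155/36 367/120 23/9

Answer: 1009/240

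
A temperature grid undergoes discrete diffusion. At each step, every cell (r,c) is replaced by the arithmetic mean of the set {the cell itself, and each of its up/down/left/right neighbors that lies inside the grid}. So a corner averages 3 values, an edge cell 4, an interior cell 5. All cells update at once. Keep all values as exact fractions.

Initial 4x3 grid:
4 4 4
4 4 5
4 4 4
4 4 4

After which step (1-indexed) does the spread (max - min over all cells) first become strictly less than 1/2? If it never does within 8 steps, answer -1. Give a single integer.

Step 1: max=13/3, min=4, spread=1/3
  -> spread < 1/2 first at step 1
Step 2: max=511/120, min=4, spread=31/120
Step 3: max=4531/1080, min=4, spread=211/1080
Step 4: max=448897/108000, min=7247/1800, spread=14077/108000
Step 5: max=4028407/972000, min=435683/108000, spread=5363/48600
Step 6: max=120380809/29160000, min=242869/60000, spread=93859/1166400
Step 7: max=7208674481/1749600000, min=394136467/97200000, spread=4568723/69984000
Step 8: max=431684435629/104976000000, min=11845618889/2916000000, spread=8387449/167961600

Answer: 1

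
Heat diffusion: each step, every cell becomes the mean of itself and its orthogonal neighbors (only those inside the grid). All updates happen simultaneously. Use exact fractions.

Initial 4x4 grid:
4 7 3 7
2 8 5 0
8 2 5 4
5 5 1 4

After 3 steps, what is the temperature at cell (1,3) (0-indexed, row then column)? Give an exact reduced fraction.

Answer: 28379/7200

Derivation:
Step 1: cell (1,3) = 4
Step 2: cell (1,3) = 887/240
Step 3: cell (1,3) = 28379/7200
Full grid after step 3:
  10703/2160 4477/900 4123/900 9077/2160
  36521/7200 28217/6000 26243/6000 28379/7200
  11291/2400 9363/2000 7777/2000 8689/2400
  1159/240 419/100 1153/300 2423/720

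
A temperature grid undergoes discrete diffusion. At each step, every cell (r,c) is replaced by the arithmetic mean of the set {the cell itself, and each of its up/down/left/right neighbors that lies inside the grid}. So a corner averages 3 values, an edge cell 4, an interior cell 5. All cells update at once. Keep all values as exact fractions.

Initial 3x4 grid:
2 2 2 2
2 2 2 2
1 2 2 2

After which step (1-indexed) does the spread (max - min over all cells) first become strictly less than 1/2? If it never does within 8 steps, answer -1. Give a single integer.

Answer: 1

Derivation:
Step 1: max=2, min=5/3, spread=1/3
  -> spread < 1/2 first at step 1
Step 2: max=2, min=31/18, spread=5/18
Step 3: max=2, min=391/216, spread=41/216
Step 4: max=2, min=47623/25920, spread=4217/25920
Step 5: max=14321/7200, min=2901251/1555200, spread=38417/311040
Step 6: max=285403/144000, min=175423789/93312000, spread=1903471/18662400
Step 7: max=8524241/4320000, min=10596450911/5598720000, spread=18038617/223948800
Step 8: max=764673241/388800000, min=638578217149/335923200000, spread=883978523/13436928000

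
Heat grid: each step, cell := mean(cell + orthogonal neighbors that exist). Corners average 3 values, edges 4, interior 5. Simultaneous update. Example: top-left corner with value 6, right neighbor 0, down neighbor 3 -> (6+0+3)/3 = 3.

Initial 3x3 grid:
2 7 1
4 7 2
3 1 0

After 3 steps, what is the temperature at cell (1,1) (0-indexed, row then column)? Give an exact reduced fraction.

Answer: 10069/3000

Derivation:
Step 1: cell (1,1) = 21/5
Step 2: cell (1,1) = 177/50
Step 3: cell (1,1) = 10069/3000
Full grid after step 3:
  8657/2160 54449/14400 7307/2160
  2201/600 10069/3000 21137/7200
  6907/2160 41099/14400 1799/720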